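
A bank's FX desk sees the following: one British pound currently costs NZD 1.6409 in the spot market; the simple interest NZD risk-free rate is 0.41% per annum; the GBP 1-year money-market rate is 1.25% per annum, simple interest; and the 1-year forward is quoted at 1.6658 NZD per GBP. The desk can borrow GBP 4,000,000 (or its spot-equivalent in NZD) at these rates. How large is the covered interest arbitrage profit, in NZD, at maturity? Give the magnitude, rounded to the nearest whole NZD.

T = 1 year.
Route A — deposit GBP, sell forward: 4,000,000 × 1.012500 × 1.6658 = NZD 6,746,490.00.
Route B — convert at spot, deposit NZD: 4,000,000 × 1.6409 × 1.004100 = NZD 6,590,510.76.
The quoted forward overvalues GBP, so borrow NZD, buy GBP at spot, deposit the GBP at 1.25%, and sell the proceeds forward at 1.6658.
Profit = 6,746,490.00 − 6,590,510.76 = NZD 155,979.

NZD 155,979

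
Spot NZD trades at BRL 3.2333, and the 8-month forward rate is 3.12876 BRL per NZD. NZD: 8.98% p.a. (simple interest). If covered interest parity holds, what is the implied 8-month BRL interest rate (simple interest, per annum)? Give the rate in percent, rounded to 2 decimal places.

3.84%

T = 8/12 years.
CIP gives F = S · g_BRL/g_NZD, so g_BRL/g_NZD = 3.12876/3.2333 = 0.9676677.
NZD growth factor: 1 + 0.0898×8/12 = 1.0598667.
That pins the BRL growth at 1.0255988.
(1.0255988 − 1)/T = 0.038398, i.e. 3.84%.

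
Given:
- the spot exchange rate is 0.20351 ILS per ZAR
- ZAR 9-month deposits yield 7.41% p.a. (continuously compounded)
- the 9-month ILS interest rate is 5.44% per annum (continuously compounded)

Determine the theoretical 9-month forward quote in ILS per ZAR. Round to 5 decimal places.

T = 9/12 years.
ILS accumulates by e^(0.0544×9/12) = 1.0416438.
ZAR accumulates by e^(0.0741×9/12) = 1.0571483.
CIP: F = S · (grow ILS)/(grow ZAR) = 0.20351 × 1.0416438/1.0571483 = 0.2005253 ILS per ZAR.

0.20053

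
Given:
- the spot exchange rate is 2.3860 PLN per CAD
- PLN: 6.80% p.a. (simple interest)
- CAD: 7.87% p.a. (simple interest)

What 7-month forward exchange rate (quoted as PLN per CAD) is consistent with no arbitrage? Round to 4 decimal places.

T = 7/12 years.
Growth of 1 PLN over T: 1 + 0.0680×7/12 = 1.0396667.
Growth of 1 CAD over T: 1 + 0.0787×7/12 = 1.0459083.
CIP: F = S · (grow PLN)/(grow CAD) = 2.386 × 1.0396667/1.0459083 = 2.371761 PLN per CAD.

2.3718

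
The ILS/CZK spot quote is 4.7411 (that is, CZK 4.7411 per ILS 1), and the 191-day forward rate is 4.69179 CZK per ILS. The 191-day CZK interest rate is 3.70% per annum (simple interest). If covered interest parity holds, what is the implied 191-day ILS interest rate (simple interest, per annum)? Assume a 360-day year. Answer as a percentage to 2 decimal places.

T = 191/360 years.
F/S = 4.69179/4.7411 = 0.9895995 = (growth of CZK) / (growth of ILS).
The CZK side grows by 1 + 0.0370×191/360 = 1.0196306.
That pins the ILS growth at 1.0303467.
r = (1.0303467 − 1)/(191/360) = 0.057198 → 5.72%.

5.72%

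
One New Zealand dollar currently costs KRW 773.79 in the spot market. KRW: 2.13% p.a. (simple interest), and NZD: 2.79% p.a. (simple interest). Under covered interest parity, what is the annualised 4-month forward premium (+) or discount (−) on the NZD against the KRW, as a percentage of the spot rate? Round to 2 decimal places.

-0.65%

T = 4/12 years.
No-arbitrage forward: 773.79 × 1.007100 / 1.009300 = 772.10335 KRW/NZD.
(F − S)/S ÷ T = (772.10335 − 773.79)/773.79/(4/12) = -0.006539 → -0.65%.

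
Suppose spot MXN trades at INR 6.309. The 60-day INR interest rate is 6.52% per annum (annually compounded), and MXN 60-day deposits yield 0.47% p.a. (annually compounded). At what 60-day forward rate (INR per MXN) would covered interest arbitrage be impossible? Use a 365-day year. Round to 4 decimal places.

6.3699

T = 60/365 years.
INR accumulates by (1 + 0.0652)^(60/365) = 1.010437.
MXN growth factor: (1 + 0.0047)^(60/365) = 1.0007711.
Forward (INR per MXN) = 6.309 × 1.010437 / 1.0007711 = 6.369935.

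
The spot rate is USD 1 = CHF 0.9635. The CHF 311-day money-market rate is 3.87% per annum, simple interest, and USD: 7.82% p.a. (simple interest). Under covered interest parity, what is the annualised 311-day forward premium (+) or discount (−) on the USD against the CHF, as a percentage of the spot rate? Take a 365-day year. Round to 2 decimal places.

-3.70%

T = 311/365 years.
No-arbitrage forward: 0.9635 × 1.0329745 / 1.0666307 = 0.9330980 CHF/USD.
(F − S)/S ÷ T = (0.9330980 − 0.9635)/0.9635/(311/365) = -0.037032 → -3.70%.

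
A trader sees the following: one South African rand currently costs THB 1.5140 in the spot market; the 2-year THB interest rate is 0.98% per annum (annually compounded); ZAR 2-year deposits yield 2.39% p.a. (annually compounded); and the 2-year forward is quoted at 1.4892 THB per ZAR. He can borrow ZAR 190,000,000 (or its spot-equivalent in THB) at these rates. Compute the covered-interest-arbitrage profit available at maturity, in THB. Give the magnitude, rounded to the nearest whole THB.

THB 3,308,774

T = 2 years.
Keep in ZAR, deliver into the forward: 190,000,000·1.04837121·1.4892 = THB 296,634,537.13.
Swap to THB now, deposit: 190,000,000·1.5140·1.01969604 = THB 293,325,762.87.
The quoted forward overvalues ZAR, so borrow THB, buy ZAR at spot, deposit the ZAR at 2.39%, and sell the proceeds forward at 1.4892.
The gap between the two covered legs is THB 3,308,774.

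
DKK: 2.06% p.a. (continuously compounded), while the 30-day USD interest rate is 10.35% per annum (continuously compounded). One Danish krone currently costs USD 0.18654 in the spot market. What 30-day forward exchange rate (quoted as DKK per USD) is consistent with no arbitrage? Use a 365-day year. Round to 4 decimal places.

T = 30/365 years.
USD growth factor: e^(0.1035×30/365) = 1.0085431.
DKK growth factor: e^(0.0206×30/365) = 1.0016946.
Forward (USD per DKK) = 0.18654 × 1.0085431 / 1.0016946 = 0.1878154.
Quoted the other way: 1/0.1878154 = 5.3244 DKK per USD.

5.3244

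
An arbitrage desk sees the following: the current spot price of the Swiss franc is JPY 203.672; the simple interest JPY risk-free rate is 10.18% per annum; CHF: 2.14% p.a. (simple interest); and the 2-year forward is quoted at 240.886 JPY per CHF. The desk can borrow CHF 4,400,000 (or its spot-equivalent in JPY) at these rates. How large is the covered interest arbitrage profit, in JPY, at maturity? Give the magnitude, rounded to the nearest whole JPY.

JPY 26,647,727

T = 2 years.
Keep in CHF, deliver into the forward: 4,400,000·1.042800·240.886 = JPY 1,105,262,051.52.
Swap to JPY now, deposit: 4,400,000·203.672·1.203600 = JPY 1,078,614,324.48.
The quoted forward overvalues CHF, so borrow JPY, buy CHF at spot, deposit the CHF at 2.14%, and sell the proceeds forward at 240.886.
Profit = 1,105,262,051.52 − 1,078,614,324.48 = JPY 26,647,727.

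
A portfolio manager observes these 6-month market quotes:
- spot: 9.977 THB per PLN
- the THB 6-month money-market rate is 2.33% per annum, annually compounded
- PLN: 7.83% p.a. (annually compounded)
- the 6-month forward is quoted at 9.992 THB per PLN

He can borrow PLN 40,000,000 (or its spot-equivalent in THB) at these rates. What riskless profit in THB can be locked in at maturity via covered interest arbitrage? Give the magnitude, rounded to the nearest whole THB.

T = 6/12 years.
Route A — deposit PLN, sell forward: 40,000,000 × 1.03841224954 × 9.992 = THB 415,032,607.90.
Route B — convert at spot, deposit THB: 40,000,000 × 9.977 × 1.01158291801 = THB 403,702,510.92.
The quoted forward overvalues PLN, so borrow THB, buy PLN at spot, deposit the PLN at 7.83%, and sell the proceeds forward at 9.992.
Profit = 415,032,607.90 − 403,702,510.92 = THB 11,330,097.

THB 11,330,097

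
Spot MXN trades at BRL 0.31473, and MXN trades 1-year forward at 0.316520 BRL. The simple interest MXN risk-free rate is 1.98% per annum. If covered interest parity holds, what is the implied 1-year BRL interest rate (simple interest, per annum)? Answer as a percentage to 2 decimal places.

T = 1 year.
CIP gives F = S · g_BRL/g_MXN, so g_BRL/g_MXN = 0.31652/0.31473 = 1.0056874.
MXN growth factor: 1 + 0.0198×1 = 1.019800.
That pins the BRL growth at 1.025600.
r = (1.025600 − 1)/1 = 0.025600 → 2.56%.

2.56%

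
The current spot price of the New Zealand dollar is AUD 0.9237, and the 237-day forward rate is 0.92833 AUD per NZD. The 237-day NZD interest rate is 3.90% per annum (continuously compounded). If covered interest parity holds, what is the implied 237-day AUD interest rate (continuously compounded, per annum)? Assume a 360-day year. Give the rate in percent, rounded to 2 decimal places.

4.66%

T = 237/360 years.
F/S = 0.92833/0.9237 = 1.0050124 = (growth of AUD) / (growth of NZD).
The NZD side grows by e^(0.0390×237/360) = 1.0260074.
That pins the AUD growth at 1.0311502.
Take logs: ln 1.0311502 / (237/360) = 0.046595, so 4.66%.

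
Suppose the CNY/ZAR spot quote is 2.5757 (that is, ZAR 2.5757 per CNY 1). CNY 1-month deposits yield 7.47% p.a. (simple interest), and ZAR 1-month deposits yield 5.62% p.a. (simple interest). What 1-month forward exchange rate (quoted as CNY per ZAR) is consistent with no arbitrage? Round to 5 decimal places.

T = 1/12 years.
ZAR accumulates by 1 + 0.0562×1/12 = 1.0046833.
Growth of 1 CNY over T: 1 + 0.0747×1/12 = 1.006225.
CIP: F = S · (grow ZAR)/(grow CNY) = 2.5757 × 1.0046833/1.006225 = 2.571754 ZAR per CNY.
Invert for CNY per ZAR: 1 / 2.571754 = 0.38884.

0.38884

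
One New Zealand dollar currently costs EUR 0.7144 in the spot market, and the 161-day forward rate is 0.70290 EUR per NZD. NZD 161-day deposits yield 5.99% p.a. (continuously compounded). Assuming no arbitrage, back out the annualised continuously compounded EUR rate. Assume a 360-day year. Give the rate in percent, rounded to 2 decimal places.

T = 161/360 years.
F/S = 0.7029/0.7144 = 0.9839026 = (growth of EUR) / (growth of NZD).
The NZD side grows by e^(0.0599×161/360) = 1.0271507.
Hence g_EUR = 1.0106162.
r = ln(1.0106162)/(161/360) = 0.023613 → 2.36%.

2.36%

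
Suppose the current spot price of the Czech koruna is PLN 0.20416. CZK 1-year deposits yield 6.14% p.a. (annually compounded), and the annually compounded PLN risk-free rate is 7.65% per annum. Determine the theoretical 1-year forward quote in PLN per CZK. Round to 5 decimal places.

T = 1 year.
PLN growth factor: (1 + 0.0765)^1 = 1.076500.
CZK growth factor: (1 + 0.0614)^1 = 1.061400.
So F = 0.20416 × 1.076500 / 1.061400 = 0.2070645 (PLN/CZK).

0.20706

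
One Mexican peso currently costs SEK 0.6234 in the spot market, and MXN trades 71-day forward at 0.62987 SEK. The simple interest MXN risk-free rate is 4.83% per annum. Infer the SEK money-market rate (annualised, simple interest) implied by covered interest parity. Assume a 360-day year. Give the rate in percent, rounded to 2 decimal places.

T = 71/360 years.
By CIP, F/S equals the SEK-to-MXN growth ratio: 0.62987/0.6234 = 1.0103786.
MXN growth factor: 1 + 0.0483×71/360 = 1.0095258.
That pins the SEK growth at 1.0200033.
r = (1.0200033 − 1)/(71/360) = 0.101425 → 10.14%.

10.14%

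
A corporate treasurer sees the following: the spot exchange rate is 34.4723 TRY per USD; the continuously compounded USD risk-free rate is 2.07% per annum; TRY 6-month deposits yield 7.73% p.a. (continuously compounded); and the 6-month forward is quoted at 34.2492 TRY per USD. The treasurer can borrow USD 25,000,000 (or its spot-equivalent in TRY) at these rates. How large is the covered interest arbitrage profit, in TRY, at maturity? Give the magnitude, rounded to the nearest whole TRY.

T = 6/12 years.
Invest the USD and cover forward: 25,000,000 × 1.01040374652 × 34.2492 = TRY 865,137,999.88.
Convert at spot and invest in TRY: 25,000,000 × 34.4723 × 1.03940662766 = TRY 895,768,427.27.
The quoted forward undervalues USD, so borrow USD, convert to TRY at spot, deposit the TRY at 7.73%, and buy USD forward at 34.2492 to cover the loan.
Profit = 895,768,427.27 − 865,137,999.88 = TRY 30,630,427.

TRY 30,630,427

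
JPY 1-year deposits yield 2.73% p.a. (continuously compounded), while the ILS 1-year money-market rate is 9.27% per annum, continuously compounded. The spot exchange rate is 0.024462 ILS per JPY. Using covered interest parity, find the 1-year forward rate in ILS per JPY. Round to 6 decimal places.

T = 1 year.
ILS growth factor: e^(0.0927×1) = 1.0971325.
JPY growth factor: e^(0.0273×1) = 1.0276761.
So F = 0.024462 × 1.0971325 / 1.0276761 = 0.02611529 (ILS/JPY).

0.026115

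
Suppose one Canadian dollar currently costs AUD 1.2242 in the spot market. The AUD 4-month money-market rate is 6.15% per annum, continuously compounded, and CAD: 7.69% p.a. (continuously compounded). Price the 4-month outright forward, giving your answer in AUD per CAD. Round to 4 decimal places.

1.2179

T = 4/12 years.
AUD growth factor: e^(0.0615×4/12) = 1.0207116.
Growth of 1 CAD over T: e^(0.0769×4/12) = 1.0259647.
CIP: F = S · (grow AUD)/(grow CAD) = 1.2242 × 1.0207116/1.0259647 = 1.217932 AUD per CAD.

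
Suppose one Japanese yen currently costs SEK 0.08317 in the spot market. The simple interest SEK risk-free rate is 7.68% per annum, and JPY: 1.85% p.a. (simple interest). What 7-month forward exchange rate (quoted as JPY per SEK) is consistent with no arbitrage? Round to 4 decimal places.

11.6322

T = 7/12 years.
SEK accumulates by 1 + 0.0768×7/12 = 1.044800.
JPY accumulates by 1 + 0.0185×7/12 = 1.01079167.
Forward (SEK per JPY) = 0.08317 × 1.044800 / 1.01079167 = 0.085968275.
Invert for JPY per SEK: 1 / 0.085968275 = 11.6322.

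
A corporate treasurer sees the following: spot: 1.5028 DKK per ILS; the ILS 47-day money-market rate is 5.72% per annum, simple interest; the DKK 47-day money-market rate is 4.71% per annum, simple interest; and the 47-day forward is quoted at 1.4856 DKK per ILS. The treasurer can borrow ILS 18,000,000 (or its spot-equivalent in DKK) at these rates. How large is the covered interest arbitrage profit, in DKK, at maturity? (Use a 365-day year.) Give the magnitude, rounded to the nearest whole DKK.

T = 47/365 years.
Keep in ILS, deliver into the forward: 18,000,000·1.0073654795·1.4856 = DKK 26,937,758.81.
Swap to DKK now, deposit: 18,000,000·1.5028·1.0060649315 = DKK 27,214,458.82.
The quoted forward undervalues ILS, so borrow ILS, convert to DKK at spot, deposit the DKK at 4.71%, and buy ILS forward at 1.4856 to cover the loan.
Profit = 27,214,458.82 − 26,937,758.81 = DKK 276,700.

DKK 276,700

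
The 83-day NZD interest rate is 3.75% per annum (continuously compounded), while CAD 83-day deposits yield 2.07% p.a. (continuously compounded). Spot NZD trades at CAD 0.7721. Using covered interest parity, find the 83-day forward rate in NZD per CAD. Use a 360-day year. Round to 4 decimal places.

T = 83/360 years.
CAD growth factor: e^(0.0207×83/360) = 1.0047839.
NZD growth factor: e^(0.0375×83/360) = 1.0086833.
So F = 0.7721 × 1.0047839 / 1.0086833 = 0.7691152 (CAD/NZD).
Quoted the other way: 1/0.7691152 = 1.3002 NZD per CAD.

1.3002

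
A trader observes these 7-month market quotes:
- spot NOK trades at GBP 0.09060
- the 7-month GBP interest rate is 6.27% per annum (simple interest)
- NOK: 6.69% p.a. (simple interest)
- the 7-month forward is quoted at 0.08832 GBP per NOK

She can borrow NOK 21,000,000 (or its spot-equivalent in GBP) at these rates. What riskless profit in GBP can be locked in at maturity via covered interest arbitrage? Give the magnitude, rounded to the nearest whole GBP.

T = 7/12 years.
Route A — deposit NOK, sell forward: 21,000,000 × 1.039025 × 0.08832 = GBP 1,927,100.45.
Route B — convert at spot, deposit GBP: 21,000,000 × 0.09060 × 1.036575 = GBP 1,972,187.60.
The quoted forward undervalues NOK, so borrow NOK, convert to GBP at spot, deposit the GBP at 6.27%, and buy NOK forward at 0.08832 to cover the loan.
Arbitrage profit = |1,927,100.45 − 1,972,187.60| = GBP 45,087.

GBP 45,087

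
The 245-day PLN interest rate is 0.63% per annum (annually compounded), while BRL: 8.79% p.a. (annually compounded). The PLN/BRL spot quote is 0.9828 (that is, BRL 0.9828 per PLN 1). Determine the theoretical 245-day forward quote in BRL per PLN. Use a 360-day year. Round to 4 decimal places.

T = 245/360 years.
BRL accumulates by (1 + 0.0879)^(245/360) = 1.0590119.
PLN accumulates by (1 + 0.0063)^(245/360) = 1.0042832.
Forward (BRL per PLN) = 0.9828 × 1.0590119 / 1.0042832 = 1.036358.

1.0364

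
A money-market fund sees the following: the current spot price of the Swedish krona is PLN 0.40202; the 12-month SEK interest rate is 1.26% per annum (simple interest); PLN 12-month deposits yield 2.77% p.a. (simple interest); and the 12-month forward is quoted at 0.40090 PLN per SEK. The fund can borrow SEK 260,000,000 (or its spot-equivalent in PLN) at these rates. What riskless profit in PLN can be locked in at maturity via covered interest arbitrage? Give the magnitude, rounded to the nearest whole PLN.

PLN 1,873,200

T = 1 year.
Invest the SEK and cover forward: 260,000,000 × 1.012600 × 0.40090 = PLN 105,547,348.40.
Convert at spot and invest in PLN: 260,000,000 × 0.40202 × 1.027700 = PLN 107,420,548.04.
The quoted forward undervalues SEK, so borrow SEK, convert to PLN at spot, deposit the PLN at 2.77%, and buy SEK forward at 0.40090 to cover the loan.
Profit = 107,420,548.04 − 105,547,348.40 = PLN 1,873,200.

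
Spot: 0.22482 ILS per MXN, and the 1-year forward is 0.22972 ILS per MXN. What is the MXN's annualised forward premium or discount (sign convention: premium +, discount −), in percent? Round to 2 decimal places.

+2.18%

T = 1 year.
MXN trades forward at +2.17952% vs spot over the period.
Per annum: 0.0217952 / 1 = 0.021795 = 2.18%.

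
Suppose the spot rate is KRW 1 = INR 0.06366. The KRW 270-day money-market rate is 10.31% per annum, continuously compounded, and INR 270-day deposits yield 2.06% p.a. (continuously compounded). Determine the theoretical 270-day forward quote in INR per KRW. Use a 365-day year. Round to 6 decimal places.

0.059891

T = 270/365 years.
Growth of 1 INR over T: e^(0.0206×270/365) = 1.0153551.
Growth of 1 KRW over T: e^(0.1031×270/365) = 1.0792494.
Forward (INR per KRW) = 0.06366 × 1.0153551 / 1.0792494 = 0.05989117.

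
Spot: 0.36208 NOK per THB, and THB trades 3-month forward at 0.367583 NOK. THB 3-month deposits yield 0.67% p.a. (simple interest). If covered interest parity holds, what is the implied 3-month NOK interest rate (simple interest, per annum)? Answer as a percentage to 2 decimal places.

6.76%

T = 3/12 years.
F/S = 0.367583/0.36208 = 1.0151983 = (growth of NOK) / (growth of THB).
THB growth factor: 1 + 0.0067×3/12 = 1.001675.
That pins the NOK growth at 1.0168988.
r = (1.0168988 − 1)/(3/12) = 0.067595 → 6.76%.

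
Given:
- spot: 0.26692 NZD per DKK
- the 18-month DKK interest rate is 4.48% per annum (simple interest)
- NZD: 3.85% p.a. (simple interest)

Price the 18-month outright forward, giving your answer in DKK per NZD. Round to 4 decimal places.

3.7799

T = 18/12 years.
NZD growth factor: 1 + 0.0385×18/12 = 1.057750.
DKK growth factor: 1 + 0.0448×18/12 = 1.067200.
Forward (NZD per DKK) = 0.26692 × 1.057750 / 1.067200 = 0.2645564.
Invert for DKK per NZD: 1 / 0.2645564 = 3.7799.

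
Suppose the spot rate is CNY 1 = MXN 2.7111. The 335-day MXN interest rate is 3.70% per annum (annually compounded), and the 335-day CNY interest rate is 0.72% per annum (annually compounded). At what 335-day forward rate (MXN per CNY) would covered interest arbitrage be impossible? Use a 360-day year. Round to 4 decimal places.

T = 335/360 years.
MXN accumulates by (1 + 0.0370)^(335/360) = 1.0343869.
Growth of 1 CNY over T: (1 + 0.0072)^(335/360) = 1.0066983.
CIP: F = S · (grow MXN)/(grow CNY) = 2.7111 × 1.0343869/1.0066983 = 2.785667 MXN per CNY.

2.7857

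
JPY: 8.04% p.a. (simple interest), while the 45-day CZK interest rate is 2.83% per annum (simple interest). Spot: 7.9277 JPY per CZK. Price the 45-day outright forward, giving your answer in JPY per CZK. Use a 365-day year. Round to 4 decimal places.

T = 45/365 years.
JPY growth factor: 1 + 0.0804×45/365 = 1.0099123.
CZK accumulates by 1 + 0.0283×45/365 = 1.003489.
Forward (JPY per CZK) = 7.9277 × 1.0099123 / 1.003489 = 7.978445.

7.9784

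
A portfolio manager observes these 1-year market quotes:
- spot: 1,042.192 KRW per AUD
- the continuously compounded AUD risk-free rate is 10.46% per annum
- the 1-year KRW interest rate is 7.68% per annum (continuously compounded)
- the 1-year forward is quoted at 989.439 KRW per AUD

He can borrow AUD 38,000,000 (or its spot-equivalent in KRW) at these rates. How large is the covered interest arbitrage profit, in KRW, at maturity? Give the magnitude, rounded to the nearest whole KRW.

T = 1 year.
Route A — deposit AUD, sell forward: 38,000,000 × 1.110266414957 × 989.439 = KRW 41,744,553,871.25.
Route B — convert at spot, deposit KRW: 38,000,000 × 1042.192 × 1.079826089577 = KRW 42,764,672,254.04.
The quoted forward undervalues AUD, so borrow AUD, convert to KRW at spot, deposit the KRW at 7.68%, and buy AUD forward at 989.439 to cover the loan.
Profit = 42,764,672,254.04 − 41,744,553,871.25 = KRW 1,020,118,383.

KRW 1,020,118,383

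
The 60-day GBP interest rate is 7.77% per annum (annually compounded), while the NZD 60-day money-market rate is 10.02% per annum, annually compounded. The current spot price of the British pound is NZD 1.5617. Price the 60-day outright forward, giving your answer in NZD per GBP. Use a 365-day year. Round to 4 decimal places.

T = 60/365 years.
NZD growth factor: (1 + 0.1002)^(60/365) = 1.0158212.
GBP growth factor: (1 + 0.0777)^(60/365) = 1.0123766.
So F = 1.5617 × 1.0158212 / 1.0123766 = 1.567014 (NZD/GBP).

1.5670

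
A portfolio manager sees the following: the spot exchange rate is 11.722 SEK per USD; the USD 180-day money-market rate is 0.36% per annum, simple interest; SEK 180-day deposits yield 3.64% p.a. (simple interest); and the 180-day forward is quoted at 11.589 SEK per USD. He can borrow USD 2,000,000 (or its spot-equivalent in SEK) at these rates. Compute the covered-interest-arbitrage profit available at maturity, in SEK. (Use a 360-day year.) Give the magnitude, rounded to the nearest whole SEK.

SEK 650,960

T = 180/360 years.
Route A — deposit USD, sell forward: 2,000,000 × 1.001800 × 11.589 = SEK 23,219,720.40.
Route B — convert at spot, deposit SEK: 2,000,000 × 11.722 × 1.018200 = SEK 23,870,680.80.
The quoted forward undervalues USD, so borrow USD, convert to SEK at spot, deposit the SEK at 3.64%, and buy USD forward at 11.589 to cover the loan.
Profit = 23,870,680.80 − 23,219,720.40 = SEK 650,960.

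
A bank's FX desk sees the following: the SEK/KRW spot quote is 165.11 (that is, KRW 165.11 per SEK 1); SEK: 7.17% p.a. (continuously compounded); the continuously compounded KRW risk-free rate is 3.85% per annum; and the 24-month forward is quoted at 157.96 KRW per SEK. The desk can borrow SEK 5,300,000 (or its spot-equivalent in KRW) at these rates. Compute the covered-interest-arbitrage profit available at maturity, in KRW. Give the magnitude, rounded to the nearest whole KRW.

T = 2 years.
Invest the SEK and cover forward: 5,300,000 × 1.1541913859 × 157.96 = KRW 966,275,177.98.
Convert at spot and invest in KRW: 5,300,000 × 165.11 × 1.08004207639 = KRW 945,126,460.33.
The quoted forward overvalues SEK, so borrow KRW, buy SEK at spot, deposit the SEK at 7.17%, and sell the proceeds forward at 157.96.
The gap between the two covered legs is KRW 21,148,718.

KRW 21,148,718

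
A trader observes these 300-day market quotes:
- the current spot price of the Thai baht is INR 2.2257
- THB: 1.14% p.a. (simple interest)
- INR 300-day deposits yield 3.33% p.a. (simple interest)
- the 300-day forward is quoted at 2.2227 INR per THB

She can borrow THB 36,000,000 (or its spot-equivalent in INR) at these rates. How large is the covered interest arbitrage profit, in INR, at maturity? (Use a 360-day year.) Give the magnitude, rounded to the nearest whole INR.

T = 300/360 years.
Route A — deposit THB, sell forward: 36,000,000 × 1.009500 × 2.2227 = INR 80,777,363.40.
Route B — convert at spot, deposit INR: 36,000,000 × 2.2257 × 1.027750 = INR 82,348,674.30.
The quoted forward undervalues THB, so borrow THB, convert to INR at spot, deposit the INR at 3.33%, and buy THB forward at 2.2227 to cover the loan.
The gap between the two covered legs is INR 1,571,311.

INR 1,571,311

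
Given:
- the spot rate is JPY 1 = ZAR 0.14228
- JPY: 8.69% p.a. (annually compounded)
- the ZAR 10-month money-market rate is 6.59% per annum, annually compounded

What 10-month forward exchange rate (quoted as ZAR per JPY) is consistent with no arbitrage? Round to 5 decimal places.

T = 10/12 years.
ZAR accumulates by (1 + 0.0659)^(10/12) = 1.0546225.
Growth of 1 JPY over T: (1 + 0.0869)^(10/12) = 1.0719092.
So F = 0.14228 × 1.0546225 / 1.0719092 = 0.1399854 (ZAR/JPY).

0.13999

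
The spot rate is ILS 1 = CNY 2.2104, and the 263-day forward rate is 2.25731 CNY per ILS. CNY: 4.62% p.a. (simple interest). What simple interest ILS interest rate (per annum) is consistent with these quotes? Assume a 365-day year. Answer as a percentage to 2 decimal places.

T = 263/365 years.
CIP gives F = S · g_CNY/g_ILS, so g_CNY/g_ILS = 2.25731/2.2104 = 1.0212224.
The CNY side grows by 1 + 0.0462×263/365 = 1.0332893.
Hence g_ILS = 1.0118161.
(1.0118161 − 1)/T = 0.016399, i.e. 1.64%.

1.64%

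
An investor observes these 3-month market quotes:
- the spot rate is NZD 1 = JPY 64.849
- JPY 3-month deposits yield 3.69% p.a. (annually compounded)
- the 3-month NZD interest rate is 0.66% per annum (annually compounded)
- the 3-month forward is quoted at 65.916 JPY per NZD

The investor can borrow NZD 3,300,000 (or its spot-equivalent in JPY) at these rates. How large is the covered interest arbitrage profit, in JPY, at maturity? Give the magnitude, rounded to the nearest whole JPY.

JPY 1,931,706

T = 3/12 years.
Route A — deposit NZD, sell forward: 3,300,000 × 1.0016459319 × 65.916 = JPY 217,880,827.72.
Route B — convert at spot, deposit JPY: 3,300,000 × 64.849 × 1.00910002892 = JPY 215,949,121.66.
The quoted forward overvalues NZD, so borrow JPY, buy NZD at spot, deposit the NZD at 0.66%, and sell the proceeds forward at 65.916.
Profit = 217,880,827.72 − 215,949,121.66 = JPY 1,931,706.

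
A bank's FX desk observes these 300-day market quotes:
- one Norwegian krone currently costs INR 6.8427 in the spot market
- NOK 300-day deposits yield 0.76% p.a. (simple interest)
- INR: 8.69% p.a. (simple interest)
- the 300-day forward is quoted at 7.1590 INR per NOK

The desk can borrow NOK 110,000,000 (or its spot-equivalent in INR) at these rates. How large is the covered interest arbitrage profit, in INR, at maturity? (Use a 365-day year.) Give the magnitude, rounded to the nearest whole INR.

T = 300/365 years.
Invest the NOK and cover forward: 110,000,000 × 1.00624657534 × 7.1590 = INR 792,409,115.61.
Convert at spot and invest in INR: 110,000,000 × 6.8427 × 1.07142465753 = INR 806,458,125.45.
The quoted forward undervalues NOK, so borrow NOK, convert to INR at spot, deposit the INR at 8.69%, and buy NOK forward at 7.1590 to cover the loan.
Profit = 806,458,125.45 − 792,409,115.61 = INR 14,049,010.

INR 14,049,010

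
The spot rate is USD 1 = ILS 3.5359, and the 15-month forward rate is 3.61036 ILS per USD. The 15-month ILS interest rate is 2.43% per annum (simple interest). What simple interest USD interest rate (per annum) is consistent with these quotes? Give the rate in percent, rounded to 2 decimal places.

0.73%

T = 15/12 years.
CIP gives F = S · g_ILS/g_USD, so g_ILS/g_USD = 3.61036/3.5359 = 1.0210583.
ILS growth factor: 1 + 0.0243×15/12 = 1.030375.
Hence g_USD = 1.0091246.
(1.0091246 − 1)/T = 0.007300, i.e. 0.73%.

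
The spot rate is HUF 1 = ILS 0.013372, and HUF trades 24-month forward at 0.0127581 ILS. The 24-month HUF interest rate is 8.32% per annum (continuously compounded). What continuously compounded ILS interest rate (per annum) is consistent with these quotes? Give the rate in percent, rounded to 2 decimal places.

5.97%

T = 2 years.
By CIP, F/S equals the ILS-to-HUF growth ratio: 0.0127581/0.013372 = 0.9540906.
HUF growth factor: e^(0.0832×2) = 1.1810454.
Hence g_ILS = 1.1268243.
r = ln(1.1268243)/2 = 0.059702 → 5.97%.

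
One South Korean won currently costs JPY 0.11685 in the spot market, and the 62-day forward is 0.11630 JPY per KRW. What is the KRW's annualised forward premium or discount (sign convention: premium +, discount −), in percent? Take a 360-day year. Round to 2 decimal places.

T = 62/360 years.
(F − S)/S = (0.11630 − 0.11685)/0.11685 = -0.0047069.
Per annum: -0.0047069 / (62/360) = -0.027330 = -2.73%.

-2.73%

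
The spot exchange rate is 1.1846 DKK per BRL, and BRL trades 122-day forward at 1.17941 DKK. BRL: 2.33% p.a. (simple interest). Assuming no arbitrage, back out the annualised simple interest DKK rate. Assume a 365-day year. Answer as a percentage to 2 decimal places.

T = 122/365 years.
By CIP, F/S equals the DKK-to-BRL growth ratio: 1.17941/1.1846 = 0.9956188.
The BRL side grows by 1 + 0.0233×122/365 = 1.0077879.
That pins the DKK growth at 1.0033726.
(1.0033726 − 1)/T = 0.010090, i.e. 1.01%.

1.01%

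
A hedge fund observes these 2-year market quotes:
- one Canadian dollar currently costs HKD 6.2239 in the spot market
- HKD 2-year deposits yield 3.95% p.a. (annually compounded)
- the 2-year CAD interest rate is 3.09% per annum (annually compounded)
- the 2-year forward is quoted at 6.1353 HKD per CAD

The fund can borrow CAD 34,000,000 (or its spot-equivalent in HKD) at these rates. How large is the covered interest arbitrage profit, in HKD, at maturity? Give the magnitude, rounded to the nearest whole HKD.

T = 2 years.
Invest the CAD and cover forward: 34,000,000 × 1.06275481 × 6.1353 = HKD 221,690,865.92.
Convert at spot and invest in HKD: 34,000,000 × 6.2239 × 1.08056025 = HKD 228,660,163.96.
The quoted forward undervalues CAD, so borrow CAD, convert to HKD at spot, deposit the HKD at 3.95%, and buy CAD forward at 6.1353 to cover the loan.
Profit = 228,660,163.96 − 221,690,865.92 = HKD 6,969,298.

HKD 6,969,298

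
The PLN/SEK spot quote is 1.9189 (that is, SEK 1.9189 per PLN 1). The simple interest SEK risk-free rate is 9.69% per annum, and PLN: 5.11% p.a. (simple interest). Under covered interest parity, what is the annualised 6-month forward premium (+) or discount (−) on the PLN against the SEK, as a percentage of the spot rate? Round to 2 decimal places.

T = 6/12 years.
No-arbitrage forward: 1.9189 × 1.048450 / 1.025550 = 1.9617480 SEK/PLN.
Annualised premium = (F − S)/S × (1/T) = (1.9617480 − 1.9189)/1.9189 ÷ (6/12) = 4.47%.

+4.47%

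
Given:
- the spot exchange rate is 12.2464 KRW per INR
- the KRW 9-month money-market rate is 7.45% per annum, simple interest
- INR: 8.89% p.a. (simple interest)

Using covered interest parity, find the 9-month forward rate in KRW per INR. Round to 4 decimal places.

T = 9/12 years.
KRW growth factor: 1 + 0.0745×9/12 = 1.055875.
INR growth factor: 1 + 0.0889×9/12 = 1.066675.
CIP: F = S · (grow KRW)/(grow INR) = 12.2464 × 1.055875/1.066675 = 12.122406 KRW per INR.

12.1224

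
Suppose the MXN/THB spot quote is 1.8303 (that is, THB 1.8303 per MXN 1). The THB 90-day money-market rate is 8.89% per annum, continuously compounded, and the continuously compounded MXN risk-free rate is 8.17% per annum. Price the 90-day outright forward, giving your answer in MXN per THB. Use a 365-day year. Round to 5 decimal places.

T = 90/365 years.
Growth of 1 THB over T: e^(0.0889×90/365) = 1.0221626.
MXN growth factor: e^(0.0817×90/365) = 1.0203495.
Forward (THB per MXN) = 1.8303 × 1.0221626 / 1.0203495 = 1.833552.
Invert for MXN per THB: 1 / 1.833552 = 0.54539.

0.54539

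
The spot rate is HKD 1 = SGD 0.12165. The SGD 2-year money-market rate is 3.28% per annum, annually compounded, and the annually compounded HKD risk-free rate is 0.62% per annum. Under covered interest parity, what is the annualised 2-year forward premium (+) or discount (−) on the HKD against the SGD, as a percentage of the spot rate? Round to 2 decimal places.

+2.68%

T = 2 years.
F = S · g_SGD/g_HKD = 0.12165 × 1.0666758/1.0124384 = 0.12816692.
Annualised premium = (F − S)/S × (1/T) = (0.12816692 − 0.12165)/0.12165 ÷ 2 = 2.68%.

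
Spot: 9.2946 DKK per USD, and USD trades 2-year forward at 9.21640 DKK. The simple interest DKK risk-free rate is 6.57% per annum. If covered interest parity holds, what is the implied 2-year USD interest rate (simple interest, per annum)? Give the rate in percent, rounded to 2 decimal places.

T = 2 years.
By CIP, F/S equals the DKK-to-USD growth ratio: 9.2164/9.2946 = 0.9915865.
The DKK side grows by 1 + 0.0657×2 = 1.131400.
Hence g_USD = 1.1409998.
r = (1.1409998 − 1)/2 = 0.070500 → 7.05%.

7.05%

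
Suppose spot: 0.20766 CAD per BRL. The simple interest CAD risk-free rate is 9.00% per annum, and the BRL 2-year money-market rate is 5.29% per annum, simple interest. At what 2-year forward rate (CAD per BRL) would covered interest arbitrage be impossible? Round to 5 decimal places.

T = 2 years.
CAD growth factor: 1 + 0.0900×2 = 1.180000.
BRL growth factor: 1 + 0.0529×2 = 1.105800.
CIP: F = S · (grow CAD)/(grow BRL) = 0.20766 × 1.180000/1.105800 = 0.2215941 CAD per BRL.

0.22159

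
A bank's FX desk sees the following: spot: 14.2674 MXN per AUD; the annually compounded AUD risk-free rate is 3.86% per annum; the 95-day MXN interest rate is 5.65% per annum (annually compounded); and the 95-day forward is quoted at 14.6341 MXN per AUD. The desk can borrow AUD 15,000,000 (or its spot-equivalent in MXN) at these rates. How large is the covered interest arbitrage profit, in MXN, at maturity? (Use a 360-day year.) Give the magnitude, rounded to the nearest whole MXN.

MXN 4,578,814

T = 95/360 years.
Keep in AUD, deliver into the forward: 15,000,000·1.01004454724·14.6341 = MXN 221,716,393.63.
Swap to MXN now, deposit: 15,000,000·14.2674·1.01460943414 = MXN 217,137,579.61.
The quoted forward overvalues AUD, so borrow MXN, buy AUD at spot, deposit the AUD at 3.86%, and sell the proceeds forward at 14.6341.
Arbitrage profit = |221,716,393.63 − 217,137,579.61| = MXN 4,578,814.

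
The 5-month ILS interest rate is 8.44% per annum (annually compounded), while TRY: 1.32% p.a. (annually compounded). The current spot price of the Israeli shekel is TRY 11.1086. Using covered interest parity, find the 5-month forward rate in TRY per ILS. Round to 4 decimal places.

T = 5/12 years.
TRY accumulates by (1 + 0.0132)^(5/12) = 1.00547897.
Growth of 1 ILS over T: (1 + 0.0844)^(5/12) = 1.03433756.
So F = 11.1086 × 1.00547897 / 1.03433756 = 10.798664 (TRY/ILS).

10.7987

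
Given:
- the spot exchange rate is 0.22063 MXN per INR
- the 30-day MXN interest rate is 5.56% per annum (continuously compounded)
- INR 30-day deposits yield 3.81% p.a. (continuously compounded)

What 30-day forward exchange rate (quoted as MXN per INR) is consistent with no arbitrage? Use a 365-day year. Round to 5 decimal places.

T = 30/365 years.
MXN growth factor: e^(0.0556×30/365) = 1.0045803.
Growth of 1 INR over T: e^(0.0381×30/365) = 1.0031364.
CIP: F = S · (grow MXN)/(grow INR) = 0.22063 × 1.0045803/1.0031364 = 0.2209476 MXN per INR.

0.22095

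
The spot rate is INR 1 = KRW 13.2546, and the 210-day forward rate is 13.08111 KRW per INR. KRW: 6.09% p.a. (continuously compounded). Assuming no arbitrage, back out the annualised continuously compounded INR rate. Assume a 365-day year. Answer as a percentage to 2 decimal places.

T = 210/365 years.
F/S = 13.08111/13.2546 = 0.9869110 = (growth of KRW) / (growth of INR).
The KRW side grows by e^(0.0609×210/365) = 1.0356594.
So the INR growth factor = 1.0493949.
Take logs: ln 1.0493949 / (210/365) = 0.083800, so 8.38%.

8.38%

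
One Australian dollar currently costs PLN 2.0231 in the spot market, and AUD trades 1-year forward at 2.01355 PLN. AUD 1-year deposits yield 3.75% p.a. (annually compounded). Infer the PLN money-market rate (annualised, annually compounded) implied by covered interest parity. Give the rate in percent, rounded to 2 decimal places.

3.26%

T = 1 year.
By CIP, F/S equals the PLN-to-AUD growth ratio: 2.01355/2.0231 = 0.9952795.
The AUD side grows by (1 + 0.0375)^1 = 1.037500.
That pins the PLN growth at 1.0326025.
Annualise: 1.0326025^(1/1) − 1 = 0.032603 = 3.26%.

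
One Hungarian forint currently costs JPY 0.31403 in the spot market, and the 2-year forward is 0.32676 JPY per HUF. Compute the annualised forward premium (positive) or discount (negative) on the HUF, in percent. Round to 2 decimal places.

+2.03%

T = 2 years.
Period premium: (0.32676 − 0.31403)/0.31403 = 0.0405375.
×(1/T) gives 2.03% p.a.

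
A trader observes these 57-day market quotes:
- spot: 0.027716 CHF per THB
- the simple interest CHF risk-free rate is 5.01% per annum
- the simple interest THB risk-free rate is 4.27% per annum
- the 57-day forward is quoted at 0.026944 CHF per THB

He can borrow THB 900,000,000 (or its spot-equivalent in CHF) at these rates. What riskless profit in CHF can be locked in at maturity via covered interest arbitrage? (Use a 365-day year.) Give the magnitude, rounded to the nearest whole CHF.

T = 57/365 years.
Route A — deposit THB, sell forward: 900,000,000 × 1.0066682192 × 0.026944 = CHF 24,411,301.65.
Route B — convert at spot, deposit CHF: 900,000,000 × 0.027716 × 1.0078238356 = CHF 25,139,560.88.
The quoted forward undervalues THB, so borrow THB, convert to CHF at spot, deposit the CHF at 5.01%, and buy THB forward at 0.026944 to cover the loan.
Profit = 25,139,560.88 − 24,411,301.65 = CHF 728,259.

CHF 728,259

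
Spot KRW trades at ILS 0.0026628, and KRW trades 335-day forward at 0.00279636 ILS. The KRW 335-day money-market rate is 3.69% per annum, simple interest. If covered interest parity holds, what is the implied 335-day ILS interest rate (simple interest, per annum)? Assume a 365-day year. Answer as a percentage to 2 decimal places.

T = 335/365 years.
By CIP, F/S equals the ILS-to-KRW growth ratio: 0.00279636/0.0026628 = 1.0501577.
KRW growth factor: 1 + 0.0369×335/365 = 1.0338671.
Hence g_ILS = 1.0857235.
r = (1.0857235 − 1)/(335/365) = 0.093400 → 9.34%.

9.34%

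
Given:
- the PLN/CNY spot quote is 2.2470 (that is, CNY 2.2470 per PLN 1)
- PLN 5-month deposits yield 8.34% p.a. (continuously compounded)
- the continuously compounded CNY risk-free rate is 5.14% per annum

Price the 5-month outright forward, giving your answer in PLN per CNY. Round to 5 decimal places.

0.45101

T = 5/12 years.
Growth of 1 CNY over T: e^(0.0514×5/12) = 1.0216476.
PLN accumulates by e^(0.0834×5/12) = 1.0353608.
Forward (CNY per PLN) = 2.247 × 1.0216476 / 1.0353608 = 2.217239.
Invert for PLN per CNY: 1 / 2.217239 = 0.45101.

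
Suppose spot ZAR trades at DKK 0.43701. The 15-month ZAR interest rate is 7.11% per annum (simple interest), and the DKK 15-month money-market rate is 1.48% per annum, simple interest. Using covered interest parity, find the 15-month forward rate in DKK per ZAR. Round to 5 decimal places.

T = 15/12 years.
Growth of 1 DKK over T: 1 + 0.0148×15/12 = 1.018500.
ZAR growth factor: 1 + 0.0711×15/12 = 1.088875.
CIP: F = S · (grow DKK)/(grow ZAR) = 0.43701 × 1.018500/1.088875 = 0.4087656 DKK per ZAR.

0.40877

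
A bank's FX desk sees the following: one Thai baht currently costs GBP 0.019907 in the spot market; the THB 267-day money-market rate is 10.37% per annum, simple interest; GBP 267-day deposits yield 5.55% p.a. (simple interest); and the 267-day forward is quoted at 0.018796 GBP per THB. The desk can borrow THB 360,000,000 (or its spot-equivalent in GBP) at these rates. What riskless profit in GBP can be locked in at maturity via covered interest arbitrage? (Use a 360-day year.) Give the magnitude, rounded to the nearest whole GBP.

T = 267/360 years.
Invest the THB and cover forward: 360,000,000 × 1.076910833 × 0.018796 = GBP 7,286,981.77.
Convert at spot and invest in GBP: 360,000,000 × 0.019907 × 1.0411625 = GBP 7,461,511.88.
The quoted forward undervalues THB, so borrow THB, convert to GBP at spot, deposit the GBP at 5.55%, and buy THB forward at 0.018796 to cover the loan.
The gap between the two covered legs is GBP 174,530.

GBP 174,530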